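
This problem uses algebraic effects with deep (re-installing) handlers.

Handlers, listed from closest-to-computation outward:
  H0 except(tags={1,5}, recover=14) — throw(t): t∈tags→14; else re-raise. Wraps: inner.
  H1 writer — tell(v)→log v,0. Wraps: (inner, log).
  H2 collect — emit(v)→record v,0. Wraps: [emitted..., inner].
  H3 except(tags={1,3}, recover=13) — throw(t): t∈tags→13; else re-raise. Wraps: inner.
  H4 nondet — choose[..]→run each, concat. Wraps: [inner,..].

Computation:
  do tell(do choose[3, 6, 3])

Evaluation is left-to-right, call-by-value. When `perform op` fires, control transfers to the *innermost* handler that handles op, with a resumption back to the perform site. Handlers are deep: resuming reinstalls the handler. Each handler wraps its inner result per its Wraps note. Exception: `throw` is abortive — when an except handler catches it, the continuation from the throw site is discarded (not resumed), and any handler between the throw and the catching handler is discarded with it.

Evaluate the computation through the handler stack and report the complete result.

Working:
choose[3, 6, 3] @ H4
  branch[0] choose=3:
    tell(3) @ H1 ⇒ log+=3
    H0 returns 0
    H1 returns (0, (3))
    H2 returns [(0, (3))]
    H3 returns [(0, (3))]
    H4 returns [[(0, (3))]]
  branch[1] choose=6:
    tell(6) @ H1 ⇒ log+=6
    H0 returns 0
    H1 returns (0, (6))
    H2 returns [(0, (6))]
    H3 returns [(0, (6))]
    H4 returns [[(0, (6))]]
  branch[2] choose=3:
    tell(3) @ H1 ⇒ log+=3
    H0 returns 0
    H1 returns (0, (3))
    H2 returns [(0, (3))]
    H3 returns [(0, (3))]
    H4 returns [[(0, (3))]]
= [[(0, (3))], [(0, (6))], [(0, (3))]]

Answer: [[(0, (3))], [(0, (6))], [(0, (3))]]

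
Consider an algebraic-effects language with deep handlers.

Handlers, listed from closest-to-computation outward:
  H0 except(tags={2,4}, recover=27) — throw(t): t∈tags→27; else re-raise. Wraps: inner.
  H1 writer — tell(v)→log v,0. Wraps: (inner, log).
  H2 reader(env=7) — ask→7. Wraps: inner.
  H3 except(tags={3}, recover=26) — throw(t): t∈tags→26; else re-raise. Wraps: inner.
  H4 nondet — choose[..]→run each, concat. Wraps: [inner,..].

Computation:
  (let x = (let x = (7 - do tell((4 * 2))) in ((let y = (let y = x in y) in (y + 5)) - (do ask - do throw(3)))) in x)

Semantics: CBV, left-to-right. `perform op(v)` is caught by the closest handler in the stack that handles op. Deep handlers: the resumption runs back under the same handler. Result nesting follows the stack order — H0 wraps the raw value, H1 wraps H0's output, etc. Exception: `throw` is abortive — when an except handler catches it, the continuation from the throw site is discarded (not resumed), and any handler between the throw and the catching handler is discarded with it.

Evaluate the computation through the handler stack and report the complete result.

Answer: [26]

Evaluation trace:
tell(8) @ H1 ⇒ log+=8
ask @ H2 ⇒ 7
throw(3) @ H0 re-raised
throw(3) @ H3 caught ⇒ 26
H4 returns [26]
= [26]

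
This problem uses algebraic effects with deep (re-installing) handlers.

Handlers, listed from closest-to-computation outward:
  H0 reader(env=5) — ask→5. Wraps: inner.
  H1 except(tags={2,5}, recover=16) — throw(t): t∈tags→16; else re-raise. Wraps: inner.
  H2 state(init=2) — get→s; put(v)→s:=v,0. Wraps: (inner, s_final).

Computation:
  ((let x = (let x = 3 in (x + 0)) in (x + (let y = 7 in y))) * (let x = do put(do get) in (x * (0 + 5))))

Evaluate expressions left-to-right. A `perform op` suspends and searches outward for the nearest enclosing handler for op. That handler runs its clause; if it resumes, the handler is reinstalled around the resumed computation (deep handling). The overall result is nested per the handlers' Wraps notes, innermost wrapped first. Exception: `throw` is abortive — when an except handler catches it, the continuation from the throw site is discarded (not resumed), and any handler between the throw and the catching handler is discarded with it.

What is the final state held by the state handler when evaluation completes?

Working:
get @ H2 ⇒ 2
put(2) @ H2 ⇒ s:=2
H0 returns 0
H1 returns 0
H2 returns (0, 2)
= (0, 2)

Answer: 2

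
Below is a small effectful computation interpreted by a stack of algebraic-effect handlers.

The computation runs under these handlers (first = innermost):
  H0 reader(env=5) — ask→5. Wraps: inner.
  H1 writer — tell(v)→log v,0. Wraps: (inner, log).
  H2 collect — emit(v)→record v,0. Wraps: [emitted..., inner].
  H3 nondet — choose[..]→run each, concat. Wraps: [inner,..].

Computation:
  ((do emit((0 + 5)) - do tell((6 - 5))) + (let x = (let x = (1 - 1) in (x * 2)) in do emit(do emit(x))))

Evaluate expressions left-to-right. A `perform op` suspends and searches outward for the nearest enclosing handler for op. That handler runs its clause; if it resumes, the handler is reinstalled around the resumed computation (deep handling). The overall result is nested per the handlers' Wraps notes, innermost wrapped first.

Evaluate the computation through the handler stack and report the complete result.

Step-by-step:
emit(5) @ H2 ⇒ out+=5
tell(1) @ H1 ⇒ log+=1
emit(0) @ H2 ⇒ out+=0
emit(0) @ H2 ⇒ out+=0
H0 returns 0
H1 returns (0, (1))
H2 returns [5, 0, 0, (0, (1))]
H3 returns [[5, 0, 0, (0, (1))]]
= [[5, 0, 0, (0, (1))]]

Answer: [[5, 0, 0, (0, (1))]]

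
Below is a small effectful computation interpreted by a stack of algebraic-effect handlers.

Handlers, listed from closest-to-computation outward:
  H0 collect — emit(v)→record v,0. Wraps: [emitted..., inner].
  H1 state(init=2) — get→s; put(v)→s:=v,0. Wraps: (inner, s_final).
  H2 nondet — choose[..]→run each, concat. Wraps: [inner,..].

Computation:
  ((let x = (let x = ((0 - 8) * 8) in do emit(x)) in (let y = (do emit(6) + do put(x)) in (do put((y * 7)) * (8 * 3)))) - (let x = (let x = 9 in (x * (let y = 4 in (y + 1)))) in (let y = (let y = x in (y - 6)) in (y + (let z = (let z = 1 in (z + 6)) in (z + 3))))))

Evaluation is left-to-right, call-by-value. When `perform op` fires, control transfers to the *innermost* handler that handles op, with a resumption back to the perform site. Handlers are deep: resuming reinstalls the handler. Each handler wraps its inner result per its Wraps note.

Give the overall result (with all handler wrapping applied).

Step-by-step:
emit(-64) @ H0 ⇒ out+=-64
emit(6) @ H0 ⇒ out+=6
put(0) @ H1 ⇒ s:=0
put(0) @ H1 ⇒ s:=0
H0 returns [-64, 6, -49]
H1 returns ([-64, 6, -49], 0)
H2 returns [([-64, 6, -49], 0)]
= [([-64, 6, -49], 0)]

Answer: [([-64, 6, -49], 0)]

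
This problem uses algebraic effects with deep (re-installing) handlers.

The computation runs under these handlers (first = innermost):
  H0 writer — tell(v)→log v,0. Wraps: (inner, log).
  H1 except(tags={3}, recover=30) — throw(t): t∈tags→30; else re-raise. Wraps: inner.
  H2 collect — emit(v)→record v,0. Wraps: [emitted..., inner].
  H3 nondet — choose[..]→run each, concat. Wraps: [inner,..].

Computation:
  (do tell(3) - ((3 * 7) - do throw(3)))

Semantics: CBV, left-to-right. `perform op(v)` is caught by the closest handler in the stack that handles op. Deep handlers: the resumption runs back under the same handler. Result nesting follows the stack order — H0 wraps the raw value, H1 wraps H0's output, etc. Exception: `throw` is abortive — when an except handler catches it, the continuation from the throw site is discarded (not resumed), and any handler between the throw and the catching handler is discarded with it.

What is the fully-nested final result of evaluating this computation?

Answer: [[30]]

Step-by-step:
tell(3) @ H0 ⇒ log+=3
throw(3) @ H1 caught ⇒ 30
H2 returns [30]
H3 returns [[30]]
= [[30]]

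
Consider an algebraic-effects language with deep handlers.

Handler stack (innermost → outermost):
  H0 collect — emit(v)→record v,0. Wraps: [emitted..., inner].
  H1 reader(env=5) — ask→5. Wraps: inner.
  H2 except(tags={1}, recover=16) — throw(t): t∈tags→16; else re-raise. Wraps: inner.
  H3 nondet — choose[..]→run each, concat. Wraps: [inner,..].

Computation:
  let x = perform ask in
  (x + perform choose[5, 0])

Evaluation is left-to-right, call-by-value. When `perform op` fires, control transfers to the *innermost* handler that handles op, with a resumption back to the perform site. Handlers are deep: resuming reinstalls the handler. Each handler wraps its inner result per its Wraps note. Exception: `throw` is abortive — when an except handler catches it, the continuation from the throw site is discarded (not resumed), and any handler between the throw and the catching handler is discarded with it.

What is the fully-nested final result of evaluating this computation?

Answer: [[10], [5]]

Evaluation trace:
ask @ H1 ⇒ 5
choose[5, 0] @ H3
  branch[0] choose=5:
    H0 returns [10]
    H1 returns [10]
    H2 returns [10]
    H3 returns [[10]]
  branch[1] choose=0:
    H0 returns [5]
    H1 returns [5]
    H2 returns [5]
    H3 returns [[5]]
= [[10], [5]]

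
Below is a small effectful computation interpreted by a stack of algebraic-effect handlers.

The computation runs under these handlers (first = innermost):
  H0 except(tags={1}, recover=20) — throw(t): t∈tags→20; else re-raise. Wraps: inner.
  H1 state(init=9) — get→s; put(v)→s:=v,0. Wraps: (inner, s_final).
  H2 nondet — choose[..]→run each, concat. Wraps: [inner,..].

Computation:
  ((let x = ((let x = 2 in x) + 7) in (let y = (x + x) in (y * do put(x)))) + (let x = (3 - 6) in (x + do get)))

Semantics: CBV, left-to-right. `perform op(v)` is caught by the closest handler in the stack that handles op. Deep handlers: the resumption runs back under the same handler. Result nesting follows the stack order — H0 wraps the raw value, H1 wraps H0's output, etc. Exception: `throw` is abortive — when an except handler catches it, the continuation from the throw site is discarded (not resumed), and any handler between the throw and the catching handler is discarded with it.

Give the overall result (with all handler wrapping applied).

Answer: [(6, 9)]

Evaluation trace:
put(9) @ H1 ⇒ s:=9
get @ H1 ⇒ 9
H0 returns 6
H1 returns (6, 9)
H2 returns [(6, 9)]
= [(6, 9)]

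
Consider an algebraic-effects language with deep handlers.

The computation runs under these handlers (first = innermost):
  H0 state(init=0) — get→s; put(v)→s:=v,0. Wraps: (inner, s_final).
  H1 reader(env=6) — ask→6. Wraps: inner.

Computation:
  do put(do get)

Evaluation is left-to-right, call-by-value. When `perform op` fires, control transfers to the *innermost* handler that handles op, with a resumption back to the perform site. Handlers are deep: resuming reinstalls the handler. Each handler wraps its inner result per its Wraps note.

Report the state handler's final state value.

Evaluation trace:
get @ H0 ⇒ 0
put(0) @ H0 ⇒ s:=0
H0 returns (0, 0)
H1 returns (0, 0)
= (0, 0)

Answer: 0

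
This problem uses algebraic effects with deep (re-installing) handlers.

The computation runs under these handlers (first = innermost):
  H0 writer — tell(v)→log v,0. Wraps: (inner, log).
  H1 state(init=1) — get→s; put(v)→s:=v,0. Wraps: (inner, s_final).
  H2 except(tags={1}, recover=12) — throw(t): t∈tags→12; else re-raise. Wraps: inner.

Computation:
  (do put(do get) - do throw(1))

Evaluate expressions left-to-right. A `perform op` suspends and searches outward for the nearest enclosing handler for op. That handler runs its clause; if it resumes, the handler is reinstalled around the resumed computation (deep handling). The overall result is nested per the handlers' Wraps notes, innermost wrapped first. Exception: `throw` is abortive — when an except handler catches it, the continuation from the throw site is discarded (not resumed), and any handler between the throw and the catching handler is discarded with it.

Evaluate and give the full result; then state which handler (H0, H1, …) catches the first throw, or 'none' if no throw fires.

Answer: 12 ; first throw caught by: H2

Evaluation trace:
get @ H1 ⇒ 1
put(1) @ H1 ⇒ s:=1
throw(1) @ H2 caught ⇒ 12
= 12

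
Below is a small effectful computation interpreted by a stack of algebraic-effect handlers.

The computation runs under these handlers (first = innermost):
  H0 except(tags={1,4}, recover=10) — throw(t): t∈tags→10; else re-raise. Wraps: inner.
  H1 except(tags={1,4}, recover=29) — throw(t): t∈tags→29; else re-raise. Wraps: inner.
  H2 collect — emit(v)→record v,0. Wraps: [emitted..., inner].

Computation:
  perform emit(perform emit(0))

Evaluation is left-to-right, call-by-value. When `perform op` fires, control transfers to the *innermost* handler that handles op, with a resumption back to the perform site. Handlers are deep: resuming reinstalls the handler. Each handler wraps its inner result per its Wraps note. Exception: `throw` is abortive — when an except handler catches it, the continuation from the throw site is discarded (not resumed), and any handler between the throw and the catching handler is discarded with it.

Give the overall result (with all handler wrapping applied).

Answer: [0, 0, 0]

Working:
emit(0) @ H2 ⇒ out+=0
emit(0) @ H2 ⇒ out+=0
H0 returns 0
H1 returns 0
H2 returns [0, 0, 0]
= [0, 0, 0]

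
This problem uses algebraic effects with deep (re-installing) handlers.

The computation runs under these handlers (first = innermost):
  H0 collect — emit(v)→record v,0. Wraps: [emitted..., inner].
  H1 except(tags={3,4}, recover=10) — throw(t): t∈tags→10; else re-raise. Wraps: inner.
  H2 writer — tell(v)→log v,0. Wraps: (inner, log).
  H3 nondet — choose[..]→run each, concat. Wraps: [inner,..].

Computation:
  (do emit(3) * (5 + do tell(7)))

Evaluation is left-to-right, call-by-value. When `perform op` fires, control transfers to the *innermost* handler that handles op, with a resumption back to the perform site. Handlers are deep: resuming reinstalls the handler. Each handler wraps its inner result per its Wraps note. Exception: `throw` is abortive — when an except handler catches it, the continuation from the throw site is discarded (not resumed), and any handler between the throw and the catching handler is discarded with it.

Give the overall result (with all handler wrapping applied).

Answer: [([3, 0], (7))]

Working:
emit(3) @ H0 ⇒ out+=3
tell(7) @ H2 ⇒ log+=7
H0 returns [3, 0]
H1 returns [3, 0]
H2 returns ([3, 0], (7))
H3 returns [([3, 0], (7))]
= [([3, 0], (7))]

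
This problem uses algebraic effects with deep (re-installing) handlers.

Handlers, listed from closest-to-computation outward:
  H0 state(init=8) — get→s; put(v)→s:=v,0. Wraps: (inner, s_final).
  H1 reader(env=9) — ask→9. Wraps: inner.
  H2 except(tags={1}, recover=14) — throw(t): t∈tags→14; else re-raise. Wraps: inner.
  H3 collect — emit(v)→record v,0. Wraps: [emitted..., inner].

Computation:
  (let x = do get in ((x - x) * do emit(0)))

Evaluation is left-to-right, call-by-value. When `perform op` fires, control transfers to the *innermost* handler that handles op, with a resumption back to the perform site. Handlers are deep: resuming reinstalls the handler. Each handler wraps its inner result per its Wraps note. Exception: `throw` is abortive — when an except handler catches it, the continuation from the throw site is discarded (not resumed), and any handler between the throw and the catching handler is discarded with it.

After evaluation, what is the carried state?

Answer: 8

Evaluation trace:
get @ H0 ⇒ 8
emit(0) @ H3 ⇒ out+=0
H0 returns (0, 8)
H1 returns (0, 8)
H2 returns (0, 8)
H3 returns [0, (0, 8)]
= [0, (0, 8)]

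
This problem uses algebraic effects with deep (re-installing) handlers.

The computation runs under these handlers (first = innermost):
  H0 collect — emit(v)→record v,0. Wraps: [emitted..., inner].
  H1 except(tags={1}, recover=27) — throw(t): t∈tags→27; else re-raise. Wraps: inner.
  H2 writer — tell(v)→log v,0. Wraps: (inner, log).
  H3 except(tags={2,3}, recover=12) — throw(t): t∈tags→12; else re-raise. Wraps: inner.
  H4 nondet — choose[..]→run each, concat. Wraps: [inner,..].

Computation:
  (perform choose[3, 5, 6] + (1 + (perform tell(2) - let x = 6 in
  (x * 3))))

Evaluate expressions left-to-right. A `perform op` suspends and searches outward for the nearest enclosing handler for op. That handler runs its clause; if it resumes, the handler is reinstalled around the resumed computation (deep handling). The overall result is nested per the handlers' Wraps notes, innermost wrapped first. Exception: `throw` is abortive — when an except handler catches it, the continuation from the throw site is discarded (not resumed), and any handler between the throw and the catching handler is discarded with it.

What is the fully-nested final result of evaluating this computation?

Answer: [([-14], (2)), ([-12], (2)), ([-11], (2))]

Evaluation trace:
choose[3, 5, 6] @ H4
  branch[0] choose=3:
    tell(2) @ H2 ⇒ log+=2
    H0 returns [-14]
    H1 returns [-14]
    H2 returns ([-14], (2))
    H3 returns ([-14], (2))
    H4 returns [([-14], (2))]
  branch[1] choose=5:
    tell(2) @ H2 ⇒ log+=2
    H0 returns [-12]
    H1 returns [-12]
    H2 returns ([-12], (2))
    H3 returns ([-12], (2))
    H4 returns [([-12], (2))]
  branch[2] choose=6:
    tell(2) @ H2 ⇒ log+=2
    H0 returns [-11]
    H1 returns [-11]
    H2 returns ([-11], (2))
    H3 returns ([-11], (2))
    H4 returns [([-11], (2))]
= [([-14], (2)), ([-12], (2)), ([-11], (2))]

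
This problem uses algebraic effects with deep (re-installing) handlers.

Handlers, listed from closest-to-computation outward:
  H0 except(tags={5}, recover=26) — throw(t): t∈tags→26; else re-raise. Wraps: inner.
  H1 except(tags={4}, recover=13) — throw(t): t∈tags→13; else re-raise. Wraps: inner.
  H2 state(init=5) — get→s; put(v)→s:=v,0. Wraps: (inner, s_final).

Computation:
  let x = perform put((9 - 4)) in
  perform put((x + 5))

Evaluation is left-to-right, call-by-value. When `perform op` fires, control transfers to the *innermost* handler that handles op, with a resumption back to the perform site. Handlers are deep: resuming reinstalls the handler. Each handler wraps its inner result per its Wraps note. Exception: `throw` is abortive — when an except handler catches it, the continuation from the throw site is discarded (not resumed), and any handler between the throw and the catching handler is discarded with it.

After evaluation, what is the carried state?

Step-by-step:
put(5) @ H2 ⇒ s:=5
put(5) @ H2 ⇒ s:=5
H0 returns 0
H1 returns 0
H2 returns (0, 5)
= (0, 5)

Answer: 5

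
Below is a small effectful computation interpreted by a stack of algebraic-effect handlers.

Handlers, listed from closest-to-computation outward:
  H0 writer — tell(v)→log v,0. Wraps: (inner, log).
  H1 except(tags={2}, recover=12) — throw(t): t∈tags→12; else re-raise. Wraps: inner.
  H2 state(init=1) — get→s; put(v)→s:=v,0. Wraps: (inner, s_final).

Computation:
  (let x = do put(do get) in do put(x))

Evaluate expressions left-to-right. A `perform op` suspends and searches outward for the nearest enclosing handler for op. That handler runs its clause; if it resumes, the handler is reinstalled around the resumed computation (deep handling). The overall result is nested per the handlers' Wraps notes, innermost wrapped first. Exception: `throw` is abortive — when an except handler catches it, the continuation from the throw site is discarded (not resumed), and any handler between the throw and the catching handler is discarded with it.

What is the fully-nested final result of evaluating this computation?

Answer: ((0, ()), 0)

Evaluation trace:
get @ H2 ⇒ 1
put(1) @ H2 ⇒ s:=1
put(0) @ H2 ⇒ s:=0
H0 returns (0, ())
H1 returns (0, ())
H2 returns ((0, ()), 0)
= ((0, ()), 0)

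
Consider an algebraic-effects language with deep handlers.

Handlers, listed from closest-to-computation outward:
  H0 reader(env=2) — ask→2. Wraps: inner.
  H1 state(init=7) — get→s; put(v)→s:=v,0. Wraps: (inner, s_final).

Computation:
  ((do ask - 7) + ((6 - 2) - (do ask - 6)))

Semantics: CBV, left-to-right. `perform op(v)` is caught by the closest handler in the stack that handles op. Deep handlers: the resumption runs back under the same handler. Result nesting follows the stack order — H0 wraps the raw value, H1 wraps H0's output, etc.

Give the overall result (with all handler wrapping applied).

Answer: (3, 7)

Working:
ask @ H0 ⇒ 2
ask @ H0 ⇒ 2
H0 returns 3
H1 returns (3, 7)
= (3, 7)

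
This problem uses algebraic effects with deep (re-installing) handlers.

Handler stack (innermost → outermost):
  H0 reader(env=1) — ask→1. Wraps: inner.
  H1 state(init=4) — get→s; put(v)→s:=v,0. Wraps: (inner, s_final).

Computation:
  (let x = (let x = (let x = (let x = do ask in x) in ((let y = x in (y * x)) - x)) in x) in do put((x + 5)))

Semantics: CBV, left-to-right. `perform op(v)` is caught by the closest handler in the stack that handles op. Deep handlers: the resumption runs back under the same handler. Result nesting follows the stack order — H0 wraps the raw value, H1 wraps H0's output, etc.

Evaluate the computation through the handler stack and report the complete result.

Answer: (0, 5)

Evaluation trace:
ask @ H0 ⇒ 1
put(5) @ H1 ⇒ s:=5
H0 returns 0
H1 returns (0, 5)
= (0, 5)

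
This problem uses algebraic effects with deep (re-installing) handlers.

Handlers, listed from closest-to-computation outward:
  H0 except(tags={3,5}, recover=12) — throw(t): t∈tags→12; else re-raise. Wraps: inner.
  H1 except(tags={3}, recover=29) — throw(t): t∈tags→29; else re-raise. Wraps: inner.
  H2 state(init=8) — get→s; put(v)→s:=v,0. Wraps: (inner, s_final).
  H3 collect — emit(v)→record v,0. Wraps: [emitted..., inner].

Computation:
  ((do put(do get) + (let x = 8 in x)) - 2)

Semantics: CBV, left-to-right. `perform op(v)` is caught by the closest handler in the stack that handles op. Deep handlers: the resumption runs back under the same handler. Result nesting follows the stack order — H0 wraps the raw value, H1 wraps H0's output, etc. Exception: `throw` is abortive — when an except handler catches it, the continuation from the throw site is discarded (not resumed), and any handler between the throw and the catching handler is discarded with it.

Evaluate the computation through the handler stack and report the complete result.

Answer: [(6, 8)]

Evaluation trace:
get @ H2 ⇒ 8
put(8) @ H2 ⇒ s:=8
H0 returns 6
H1 returns 6
H2 returns (6, 8)
H3 returns [(6, 8)]
= [(6, 8)]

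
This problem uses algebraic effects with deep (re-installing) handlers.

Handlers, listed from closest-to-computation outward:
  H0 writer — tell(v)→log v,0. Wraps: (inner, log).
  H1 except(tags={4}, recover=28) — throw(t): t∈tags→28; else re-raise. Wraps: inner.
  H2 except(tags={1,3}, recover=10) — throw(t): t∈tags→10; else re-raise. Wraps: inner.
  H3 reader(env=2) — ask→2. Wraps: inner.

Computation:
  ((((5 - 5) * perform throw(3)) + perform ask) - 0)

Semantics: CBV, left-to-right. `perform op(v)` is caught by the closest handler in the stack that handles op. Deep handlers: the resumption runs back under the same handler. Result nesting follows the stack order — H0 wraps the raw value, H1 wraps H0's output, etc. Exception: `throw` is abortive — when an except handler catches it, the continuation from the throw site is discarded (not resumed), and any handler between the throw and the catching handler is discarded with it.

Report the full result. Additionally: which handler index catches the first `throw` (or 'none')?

Step-by-step:
throw(3) @ H1 re-raised
throw(3) @ H2 caught ⇒ 10
H3 returns 10
= 10

Answer: 10 ; first throw caught by: H2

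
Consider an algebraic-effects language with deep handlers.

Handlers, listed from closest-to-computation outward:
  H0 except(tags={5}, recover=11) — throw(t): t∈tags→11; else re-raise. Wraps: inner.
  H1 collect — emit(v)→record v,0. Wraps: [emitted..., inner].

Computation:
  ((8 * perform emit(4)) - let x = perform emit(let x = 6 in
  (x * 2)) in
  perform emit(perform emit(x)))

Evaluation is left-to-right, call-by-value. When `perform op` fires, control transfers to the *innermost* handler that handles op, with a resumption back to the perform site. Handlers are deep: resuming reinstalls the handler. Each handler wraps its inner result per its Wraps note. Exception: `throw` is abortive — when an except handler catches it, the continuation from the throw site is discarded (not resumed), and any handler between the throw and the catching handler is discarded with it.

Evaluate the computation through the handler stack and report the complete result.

Evaluation trace:
emit(4) @ H1 ⇒ out+=4
emit(12) @ H1 ⇒ out+=12
emit(0) @ H1 ⇒ out+=0
emit(0) @ H1 ⇒ out+=0
H0 returns 0
H1 returns [4, 12, 0, 0, 0]
= [4, 12, 0, 0, 0]

Answer: [4, 12, 0, 0, 0]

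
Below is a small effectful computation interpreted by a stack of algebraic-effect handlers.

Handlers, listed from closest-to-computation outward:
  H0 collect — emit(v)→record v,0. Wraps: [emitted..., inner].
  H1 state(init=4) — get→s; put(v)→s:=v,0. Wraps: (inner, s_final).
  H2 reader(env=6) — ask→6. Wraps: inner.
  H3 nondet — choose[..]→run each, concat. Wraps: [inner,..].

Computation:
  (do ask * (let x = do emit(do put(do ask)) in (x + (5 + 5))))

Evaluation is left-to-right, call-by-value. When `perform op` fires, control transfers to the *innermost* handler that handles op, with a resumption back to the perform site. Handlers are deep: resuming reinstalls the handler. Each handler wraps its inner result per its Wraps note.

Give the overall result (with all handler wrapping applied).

Step-by-step:
ask @ H2 ⇒ 6
ask @ H2 ⇒ 6
put(6) @ H1 ⇒ s:=6
emit(0) @ H0 ⇒ out+=0
H0 returns [0, 60]
H1 returns ([0, 60], 6)
H2 returns ([0, 60], 6)
H3 returns [([0, 60], 6)]
= [([0, 60], 6)]

Answer: [([0, 60], 6)]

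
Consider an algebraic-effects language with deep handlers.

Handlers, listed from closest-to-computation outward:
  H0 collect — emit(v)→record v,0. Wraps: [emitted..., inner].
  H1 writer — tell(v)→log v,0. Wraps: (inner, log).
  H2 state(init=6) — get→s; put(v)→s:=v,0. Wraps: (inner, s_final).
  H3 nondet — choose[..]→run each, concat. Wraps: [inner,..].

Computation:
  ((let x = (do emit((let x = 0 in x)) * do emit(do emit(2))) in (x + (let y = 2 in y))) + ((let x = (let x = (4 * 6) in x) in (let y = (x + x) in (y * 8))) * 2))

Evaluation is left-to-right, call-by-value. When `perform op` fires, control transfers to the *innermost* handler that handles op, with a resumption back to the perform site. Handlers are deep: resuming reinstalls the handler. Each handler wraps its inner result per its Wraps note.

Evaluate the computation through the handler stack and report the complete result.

Answer: [(([0, 2, 0, 770], ()), 6)]

Evaluation trace:
emit(0) @ H0 ⇒ out+=0
emit(2) @ H0 ⇒ out+=2
emit(0) @ H0 ⇒ out+=0
H0 returns [0, 2, 0, 770]
H1 returns ([0, 2, 0, 770], ())
H2 returns (([0, 2, 0, 770], ()), 6)
H3 returns [(([0, 2, 0, 770], ()), 6)]
= [(([0, 2, 0, 770], ()), 6)]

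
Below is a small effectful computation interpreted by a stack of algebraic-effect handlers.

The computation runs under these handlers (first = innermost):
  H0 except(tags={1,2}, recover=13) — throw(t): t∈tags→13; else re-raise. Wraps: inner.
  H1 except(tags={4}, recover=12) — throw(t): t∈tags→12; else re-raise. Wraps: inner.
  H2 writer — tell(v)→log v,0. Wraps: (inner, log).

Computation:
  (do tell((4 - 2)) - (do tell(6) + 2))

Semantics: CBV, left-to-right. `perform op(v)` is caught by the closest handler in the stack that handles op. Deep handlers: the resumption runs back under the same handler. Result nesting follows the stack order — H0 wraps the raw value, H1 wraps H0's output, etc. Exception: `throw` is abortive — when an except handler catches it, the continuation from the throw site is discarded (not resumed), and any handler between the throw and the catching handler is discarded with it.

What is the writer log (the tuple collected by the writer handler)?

Evaluation trace:
tell(2) @ H2 ⇒ log+=2
tell(6) @ H2 ⇒ log+=6
H0 returns -2
H1 returns -2
H2 returns (-2, (2, 6))
= (-2, (2, 6))

Answer: (2, 6)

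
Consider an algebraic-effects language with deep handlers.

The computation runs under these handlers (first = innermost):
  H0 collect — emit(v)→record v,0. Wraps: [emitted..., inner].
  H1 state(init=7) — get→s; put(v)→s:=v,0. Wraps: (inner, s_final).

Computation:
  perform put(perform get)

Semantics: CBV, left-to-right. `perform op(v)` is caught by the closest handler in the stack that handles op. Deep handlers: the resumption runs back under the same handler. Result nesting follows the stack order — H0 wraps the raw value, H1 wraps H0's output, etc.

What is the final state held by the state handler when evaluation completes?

Answer: 7

Evaluation trace:
get @ H1 ⇒ 7
put(7) @ H1 ⇒ s:=7
H0 returns [0]
H1 returns ([0], 7)
= ([0], 7)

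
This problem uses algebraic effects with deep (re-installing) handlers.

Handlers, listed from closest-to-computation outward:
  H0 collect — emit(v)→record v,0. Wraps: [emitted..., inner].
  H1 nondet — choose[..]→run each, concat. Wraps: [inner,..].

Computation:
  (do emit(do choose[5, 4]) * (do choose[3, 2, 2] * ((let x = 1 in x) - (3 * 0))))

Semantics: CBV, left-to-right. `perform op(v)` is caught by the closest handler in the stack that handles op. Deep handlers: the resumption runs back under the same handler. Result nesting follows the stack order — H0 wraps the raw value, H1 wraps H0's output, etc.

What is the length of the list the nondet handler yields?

Answer: 6

Working:
choose[5, 4] @ H1
  branch[0] choose=5:
    emit(5) @ H0 ⇒ out+=5
    choose[3, 2, 2] @ H1
      branch[0] choose=3:
        H0 returns [5, 0]
        H1 returns [[5, 0]]
      branch[1] choose=2:
        H0 returns [5, 0]
        H1 returns [[5, 0]]
      branch[2] choose=2:
        H0 returns [5, 0]
        H1 returns [[5, 0]]
  branch[1] choose=4:
    emit(4) @ H0 ⇒ out+=4
    choose[3, 2, 2] @ H1
      branch[0] choose=3:
        H0 returns [4, 0]
        H1 returns [[4, 0]]
      branch[1] choose=2:
        H0 returns [4, 0]
        H1 returns [[4, 0]]
      branch[2] choose=2:
        H0 returns [4, 0]
        H1 returns [[4, 0]]
= [[5, 0], [5, 0], [5, 0], [4, 0], [4, 0], [4, 0]]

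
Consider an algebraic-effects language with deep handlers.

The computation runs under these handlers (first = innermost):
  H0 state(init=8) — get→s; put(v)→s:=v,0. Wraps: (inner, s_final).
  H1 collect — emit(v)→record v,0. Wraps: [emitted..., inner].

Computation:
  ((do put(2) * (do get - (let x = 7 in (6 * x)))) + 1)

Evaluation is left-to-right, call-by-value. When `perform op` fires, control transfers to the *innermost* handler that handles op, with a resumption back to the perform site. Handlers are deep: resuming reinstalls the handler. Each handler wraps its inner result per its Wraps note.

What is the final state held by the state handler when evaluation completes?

Step-by-step:
put(2) @ H0 ⇒ s:=2
get @ H0 ⇒ 2
H0 returns (1, 2)
H1 returns [(1, 2)]
= [(1, 2)]

Answer: 2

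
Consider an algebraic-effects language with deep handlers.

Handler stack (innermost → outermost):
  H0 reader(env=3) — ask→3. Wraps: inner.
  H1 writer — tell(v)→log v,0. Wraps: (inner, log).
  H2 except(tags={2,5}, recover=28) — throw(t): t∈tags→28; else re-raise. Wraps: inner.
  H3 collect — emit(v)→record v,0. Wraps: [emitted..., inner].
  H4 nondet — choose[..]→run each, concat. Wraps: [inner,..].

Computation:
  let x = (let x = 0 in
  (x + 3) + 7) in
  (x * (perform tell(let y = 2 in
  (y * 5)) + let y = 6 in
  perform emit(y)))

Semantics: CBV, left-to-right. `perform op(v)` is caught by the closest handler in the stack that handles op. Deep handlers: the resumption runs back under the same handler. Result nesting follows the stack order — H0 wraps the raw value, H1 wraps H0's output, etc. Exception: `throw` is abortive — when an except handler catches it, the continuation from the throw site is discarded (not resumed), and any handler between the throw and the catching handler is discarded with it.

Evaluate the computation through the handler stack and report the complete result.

Working:
tell(10) @ H1 ⇒ log+=10
emit(6) @ H3 ⇒ out+=6
H0 returns 0
H1 returns (0, (10))
H2 returns (0, (10))
H3 returns [6, (0, (10))]
H4 returns [[6, (0, (10))]]
= [[6, (0, (10))]]

Answer: [[6, (0, (10))]]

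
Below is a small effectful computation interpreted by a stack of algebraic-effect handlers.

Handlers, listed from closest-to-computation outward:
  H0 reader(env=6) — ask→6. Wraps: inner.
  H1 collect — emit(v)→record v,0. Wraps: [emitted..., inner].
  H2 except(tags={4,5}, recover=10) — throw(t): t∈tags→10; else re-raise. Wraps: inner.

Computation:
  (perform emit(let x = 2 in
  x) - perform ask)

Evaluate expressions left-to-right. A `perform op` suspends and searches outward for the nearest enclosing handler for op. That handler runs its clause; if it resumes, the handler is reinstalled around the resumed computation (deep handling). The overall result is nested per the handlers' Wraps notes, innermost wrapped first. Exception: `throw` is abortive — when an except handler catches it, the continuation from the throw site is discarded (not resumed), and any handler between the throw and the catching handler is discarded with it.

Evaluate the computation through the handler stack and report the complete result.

Answer: [2, -6]

Evaluation trace:
emit(2) @ H1 ⇒ out+=2
ask @ H0 ⇒ 6
H0 returns -6
H1 returns [2, -6]
H2 returns [2, -6]
= [2, -6]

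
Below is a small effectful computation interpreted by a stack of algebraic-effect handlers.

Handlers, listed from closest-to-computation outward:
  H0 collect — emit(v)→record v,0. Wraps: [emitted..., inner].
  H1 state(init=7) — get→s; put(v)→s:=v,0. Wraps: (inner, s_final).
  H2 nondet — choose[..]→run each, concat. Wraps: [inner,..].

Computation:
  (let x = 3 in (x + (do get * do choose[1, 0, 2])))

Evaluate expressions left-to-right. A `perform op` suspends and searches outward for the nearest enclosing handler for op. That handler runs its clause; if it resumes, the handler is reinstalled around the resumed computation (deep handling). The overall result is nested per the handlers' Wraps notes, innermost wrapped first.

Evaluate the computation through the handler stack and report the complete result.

Working:
get @ H1 ⇒ 7
choose[1, 0, 2] @ H2
  branch[0] choose=1:
    H0 returns [10]
    H1 returns ([10], 7)
    H2 returns [([10], 7)]
  branch[1] choose=0:
    H0 returns [3]
    H1 returns ([3], 7)
    H2 returns [([3], 7)]
  branch[2] choose=2:
    H0 returns [17]
    H1 returns ([17], 7)
    H2 returns [([17], 7)]
= [([10], 7), ([3], 7), ([17], 7)]

Answer: [([10], 7), ([3], 7), ([17], 7)]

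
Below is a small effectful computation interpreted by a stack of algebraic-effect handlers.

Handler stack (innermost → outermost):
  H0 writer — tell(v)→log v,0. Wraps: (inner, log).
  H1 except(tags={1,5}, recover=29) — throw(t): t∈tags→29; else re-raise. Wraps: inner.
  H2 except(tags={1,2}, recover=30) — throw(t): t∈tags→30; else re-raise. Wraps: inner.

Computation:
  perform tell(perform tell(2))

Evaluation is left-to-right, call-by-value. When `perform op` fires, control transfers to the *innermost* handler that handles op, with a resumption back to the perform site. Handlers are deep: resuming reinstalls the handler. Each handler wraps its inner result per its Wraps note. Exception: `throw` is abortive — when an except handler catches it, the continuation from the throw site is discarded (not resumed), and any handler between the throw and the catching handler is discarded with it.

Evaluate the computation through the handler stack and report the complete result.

Working:
tell(2) @ H0 ⇒ log+=2
tell(0) @ H0 ⇒ log+=0
H0 returns (0, (2, 0))
H1 returns (0, (2, 0))
H2 returns (0, (2, 0))
= (0, (2, 0))

Answer: (0, (2, 0))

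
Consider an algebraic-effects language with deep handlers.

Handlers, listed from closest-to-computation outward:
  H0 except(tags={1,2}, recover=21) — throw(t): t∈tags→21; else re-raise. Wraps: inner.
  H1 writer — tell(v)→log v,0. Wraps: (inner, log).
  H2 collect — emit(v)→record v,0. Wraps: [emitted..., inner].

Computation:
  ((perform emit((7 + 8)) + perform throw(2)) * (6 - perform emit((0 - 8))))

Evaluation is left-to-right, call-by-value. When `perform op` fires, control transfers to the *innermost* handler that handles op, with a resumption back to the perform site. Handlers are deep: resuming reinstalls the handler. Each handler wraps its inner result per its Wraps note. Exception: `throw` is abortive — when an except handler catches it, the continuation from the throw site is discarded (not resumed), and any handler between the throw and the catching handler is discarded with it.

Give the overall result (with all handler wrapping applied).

Step-by-step:
emit(15) @ H2 ⇒ out+=15
throw(2) @ H0 caught ⇒ 21
H1 returns (21, ())
H2 returns [15, (21, ())]
= [15, (21, ())]

Answer: [15, (21, ())]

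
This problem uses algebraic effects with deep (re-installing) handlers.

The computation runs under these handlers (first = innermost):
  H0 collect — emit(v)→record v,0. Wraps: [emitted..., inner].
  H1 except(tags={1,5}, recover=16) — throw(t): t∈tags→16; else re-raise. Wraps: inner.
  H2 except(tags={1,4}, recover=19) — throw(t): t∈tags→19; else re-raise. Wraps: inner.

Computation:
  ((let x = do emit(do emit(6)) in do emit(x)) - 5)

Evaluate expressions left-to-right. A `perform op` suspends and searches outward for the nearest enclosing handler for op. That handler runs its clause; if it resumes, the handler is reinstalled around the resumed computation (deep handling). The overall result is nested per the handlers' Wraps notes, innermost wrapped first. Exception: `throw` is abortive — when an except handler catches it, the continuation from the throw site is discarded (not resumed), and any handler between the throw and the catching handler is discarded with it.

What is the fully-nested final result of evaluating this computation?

Working:
emit(6) @ H0 ⇒ out+=6
emit(0) @ H0 ⇒ out+=0
emit(0) @ H0 ⇒ out+=0
H0 returns [6, 0, 0, -5]
H1 returns [6, 0, 0, -5]
H2 returns [6, 0, 0, -5]
= [6, 0, 0, -5]

Answer: [6, 0, 0, -5]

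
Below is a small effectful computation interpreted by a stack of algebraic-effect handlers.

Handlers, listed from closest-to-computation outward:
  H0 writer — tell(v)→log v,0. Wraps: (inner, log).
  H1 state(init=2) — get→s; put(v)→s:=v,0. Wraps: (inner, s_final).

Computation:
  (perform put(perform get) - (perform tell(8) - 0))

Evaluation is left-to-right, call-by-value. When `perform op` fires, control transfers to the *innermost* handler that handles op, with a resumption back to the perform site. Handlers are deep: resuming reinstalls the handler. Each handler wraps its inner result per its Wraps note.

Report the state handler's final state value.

Step-by-step:
get @ H1 ⇒ 2
put(2) @ H1 ⇒ s:=2
tell(8) @ H0 ⇒ log+=8
H0 returns (0, (8))
H1 returns ((0, (8)), 2)
= ((0, (8)), 2)

Answer: 2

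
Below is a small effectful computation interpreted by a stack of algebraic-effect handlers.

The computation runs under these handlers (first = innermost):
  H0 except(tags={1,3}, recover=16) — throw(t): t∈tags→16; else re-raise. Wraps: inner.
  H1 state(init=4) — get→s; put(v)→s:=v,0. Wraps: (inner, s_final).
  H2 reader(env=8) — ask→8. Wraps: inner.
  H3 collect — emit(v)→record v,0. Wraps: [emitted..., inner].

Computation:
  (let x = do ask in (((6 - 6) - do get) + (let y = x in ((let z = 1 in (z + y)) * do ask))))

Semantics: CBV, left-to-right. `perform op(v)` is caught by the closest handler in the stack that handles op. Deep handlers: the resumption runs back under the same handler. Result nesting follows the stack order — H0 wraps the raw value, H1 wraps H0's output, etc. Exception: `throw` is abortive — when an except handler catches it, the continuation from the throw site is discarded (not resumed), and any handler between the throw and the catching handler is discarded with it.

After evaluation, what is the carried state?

Answer: 4

Working:
ask @ H2 ⇒ 8
get @ H1 ⇒ 4
ask @ H2 ⇒ 8
H0 returns 68
H1 returns (68, 4)
H2 returns (68, 4)
H3 returns [(68, 4)]
= [(68, 4)]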